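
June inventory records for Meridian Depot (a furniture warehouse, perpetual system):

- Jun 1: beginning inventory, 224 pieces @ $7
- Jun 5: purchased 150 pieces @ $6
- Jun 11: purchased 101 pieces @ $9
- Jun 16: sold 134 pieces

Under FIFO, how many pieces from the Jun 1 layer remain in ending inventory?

Jun 16, 134 sold [FIFO — oldest first]: 134 @ $7 = $938
Ending inventory: 90 @ $7 + 150 @ $6 + 101 @ $9 = $2,439
Check: goods available $3,377 = COGS $938 + ending $2,439

90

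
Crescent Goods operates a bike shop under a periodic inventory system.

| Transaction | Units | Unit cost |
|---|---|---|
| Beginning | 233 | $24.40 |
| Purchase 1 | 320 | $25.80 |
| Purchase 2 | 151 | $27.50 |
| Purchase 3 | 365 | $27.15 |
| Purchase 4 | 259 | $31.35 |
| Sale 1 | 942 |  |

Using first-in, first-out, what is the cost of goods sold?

COGS = $24,555.40

Sale 1 (942) [FIFO — oldest first]: 233 @ $24.40 + 320 @ $25.80 + 151 @ $27.50 + 238 @ $27.15 = $24,555.40
Ending inventory: 127 @ $27.15 + 259 @ $31.35 = $11,567.70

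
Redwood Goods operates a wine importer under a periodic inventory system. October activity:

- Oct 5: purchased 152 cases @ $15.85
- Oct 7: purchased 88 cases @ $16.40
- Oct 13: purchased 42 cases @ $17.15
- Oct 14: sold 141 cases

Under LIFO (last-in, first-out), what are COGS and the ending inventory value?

Oct 14, 141 sold [LIFO — newest first]: 42 @ $17.15 + 88 @ $16.40 + 11 @ $15.85 = $2,337.85
Ending inventory: 141 @ $15.85 = $2,234.85

COGS = $2,337.85; ending inventory = $2,234.85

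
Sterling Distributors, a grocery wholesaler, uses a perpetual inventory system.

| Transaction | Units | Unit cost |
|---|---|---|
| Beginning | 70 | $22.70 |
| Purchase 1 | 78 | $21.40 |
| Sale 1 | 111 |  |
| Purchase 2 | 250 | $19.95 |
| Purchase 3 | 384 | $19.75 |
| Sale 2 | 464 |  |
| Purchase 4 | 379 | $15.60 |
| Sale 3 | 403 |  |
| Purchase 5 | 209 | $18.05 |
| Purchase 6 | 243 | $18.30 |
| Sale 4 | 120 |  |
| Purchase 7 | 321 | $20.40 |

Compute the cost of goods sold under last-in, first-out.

Sale 1 (111) [LIFO — newest first]: 78 @ $21.40 + 33 @ $22.70 = $2,418.30
Sale 2 (464) [LIFO — newest first]: 384 @ $19.75 + 80 @ $19.95 = $9,180.00
Sale 3 (403) [LIFO — newest first]: 379 @ $15.60 + 24 @ $19.95 = $6,391.20
Sale 4 (120) [LIFO — newest first]: 120 @ $18.30 = $2,196.00
Total COGS = $2,418.30 + $9,180.00 + $6,391.20 + $2,196.00 = $20,185.50
Ending inventory: 37 @ $22.70 + 146 @ $19.95 + 209 @ $18.05 + 123 @ $18.30 + 321 @ $20.40 = $16,324.35
Check: goods available $36,509.85 = COGS $20,185.50 + ending $16,324.35

COGS = $20,185.50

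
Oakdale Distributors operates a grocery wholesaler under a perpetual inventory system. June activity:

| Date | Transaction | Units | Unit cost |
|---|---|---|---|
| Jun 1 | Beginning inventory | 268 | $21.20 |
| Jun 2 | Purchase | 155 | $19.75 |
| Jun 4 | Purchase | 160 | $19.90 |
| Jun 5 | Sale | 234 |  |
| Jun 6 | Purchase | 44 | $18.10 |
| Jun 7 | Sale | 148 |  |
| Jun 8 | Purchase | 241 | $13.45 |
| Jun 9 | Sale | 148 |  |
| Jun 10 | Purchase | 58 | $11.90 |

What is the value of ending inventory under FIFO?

Jun 5, 234 sold [FIFO — oldest first]: 234 @ $21.20 = $4,960.80
Jun 7, 148 sold [FIFO — oldest first]: 34 @ $21.20 + 114 @ $19.75 = $2,972.30
Jun 9, 148 sold [FIFO — oldest first]: 41 @ $19.75 + 107 @ $19.90 = $2,939.05
Total COGS = $4,960.80 + $2,972.30 + $2,939.05 = $10,872.15
Ending inventory: 53 @ $19.90 + 44 @ $18.10 + 241 @ $13.45 + 58 @ $11.90 = $5,782.75

Ending inventory = $5,782.75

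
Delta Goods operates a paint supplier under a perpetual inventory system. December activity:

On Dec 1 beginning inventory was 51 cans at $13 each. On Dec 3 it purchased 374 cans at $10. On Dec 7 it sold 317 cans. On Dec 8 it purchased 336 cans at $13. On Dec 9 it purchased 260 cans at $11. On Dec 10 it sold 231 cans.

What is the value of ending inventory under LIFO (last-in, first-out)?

Dec 7, 317 sold [LIFO — newest first]: 317 @ $10 = $3,170
Dec 10, 231 sold [LIFO — newest first]: 231 @ $11 = $2,541
Total COGS = $3,170 + $2,541 = $5,711
Ending inventory: 51 @ $13 + 57 @ $10 + 336 @ $13 + 29 @ $11 = $5,920

Ending inventory = $5,920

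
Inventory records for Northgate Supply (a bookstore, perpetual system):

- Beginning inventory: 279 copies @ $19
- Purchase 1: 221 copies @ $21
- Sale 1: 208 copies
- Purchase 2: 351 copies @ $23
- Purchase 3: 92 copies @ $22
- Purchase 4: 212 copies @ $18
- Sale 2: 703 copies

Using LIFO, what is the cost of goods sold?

COGS = $19,219

Sale 1 (208) [LIFO — newest first]: 208 @ $21 = $4,368
Sale 2 (703) [LIFO — newest first]: 212 @ $18 + 92 @ $22 + 351 @ $23 + 13 @ $21 + 35 @ $19 = $14,851
Total COGS = $4,368 + $14,851 = $19,219
Ending inventory: 244 @ $19 = $4,636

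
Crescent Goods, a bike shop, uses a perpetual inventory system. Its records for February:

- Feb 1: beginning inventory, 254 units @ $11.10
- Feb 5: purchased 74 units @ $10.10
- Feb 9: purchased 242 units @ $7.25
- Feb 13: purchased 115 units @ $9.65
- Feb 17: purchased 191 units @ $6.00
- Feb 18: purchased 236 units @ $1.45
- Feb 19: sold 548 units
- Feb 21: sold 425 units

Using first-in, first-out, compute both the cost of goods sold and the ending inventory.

Feb 19, 548 sold [FIFO — oldest first]: 254 @ $11.10 + 74 @ $10.10 + 220 @ $7.25 = $5,161.80
Feb 21, 425 sold [FIFO — oldest first]: 22 @ $7.25 + 115 @ $9.65 + 191 @ $6.00 + 97 @ $1.45 = $2,555.90
Total COGS = $5,161.80 + $2,555.90 = $7,717.70
Ending inventory: 139 @ $1.45 = $201.55
Check: goods available $7,919.25 = COGS $7,717.70 + ending $201.55

COGS = $7,717.70; ending inventory = $201.55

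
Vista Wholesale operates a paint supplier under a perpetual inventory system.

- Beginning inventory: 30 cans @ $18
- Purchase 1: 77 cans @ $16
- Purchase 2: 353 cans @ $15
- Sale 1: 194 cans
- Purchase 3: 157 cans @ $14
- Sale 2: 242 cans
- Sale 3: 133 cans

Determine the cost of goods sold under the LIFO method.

Sale 1 (194) [LIFO — newest first]: 194 @ $15 = $2,910
Sale 2 (242) [LIFO — newest first]: 157 @ $14 + 85 @ $15 = $3,473
Sale 3 (133) [LIFO — newest first]: 74 @ $15 + 59 @ $16 = $2,054
Total COGS = $2,910 + $3,473 + $2,054 = $8,437
Ending inventory: 30 @ $18 + 18 @ $16 = $828
Check: goods available $9,265 = COGS $8,437 + ending $828

COGS = $8,437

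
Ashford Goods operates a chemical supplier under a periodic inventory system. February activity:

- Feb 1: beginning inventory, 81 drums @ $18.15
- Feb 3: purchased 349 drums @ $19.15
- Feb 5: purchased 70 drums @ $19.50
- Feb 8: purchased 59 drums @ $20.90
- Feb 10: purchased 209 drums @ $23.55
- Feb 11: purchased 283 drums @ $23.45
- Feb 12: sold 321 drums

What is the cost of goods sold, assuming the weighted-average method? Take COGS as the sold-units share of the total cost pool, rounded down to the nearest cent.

Feb 12, sell 321: 321/1051 × $22,309.90 → $6,813.96
Ending inventory (cost pool remaining) = $15,495.94
Check: goods available $22,309.90 = COGS $6,813.96 + ending $15,495.94

COGS = $6,813.96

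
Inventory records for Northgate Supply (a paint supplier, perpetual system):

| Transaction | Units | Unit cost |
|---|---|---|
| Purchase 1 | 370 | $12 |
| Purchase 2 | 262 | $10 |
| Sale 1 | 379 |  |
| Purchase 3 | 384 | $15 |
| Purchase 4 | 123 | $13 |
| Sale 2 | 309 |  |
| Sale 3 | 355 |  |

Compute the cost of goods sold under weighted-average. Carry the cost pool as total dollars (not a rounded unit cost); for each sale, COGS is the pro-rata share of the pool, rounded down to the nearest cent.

After Purchase 1: 370 on hand, pool $4,440.00 (≈ $12.0000 each)
After Purchase 2: 632 on hand, pool $7,060.00 (≈ $11.1709 each)
Sale 1, sell 379: 379/632 × $7,060.00 → $4,233.76
After Purchase 3: 637 on hand, pool $8,586.24 (≈ $13.4792 each)
After Purchase 4: 760 on hand, pool $10,185.24 (≈ $13.4016 each)
Sale 2, sell 309: 309/760 × $10,185.24 → $4,141.10
Sale 3, sell 355: 355/451 × $6,044.14 → $4,757.58
Total COGS = $4,233.76 + $4,141.10 + $4,757.58 = $13,132.44
Ending inventory (cost pool remaining) = $1,286.56
Check: goods available $14,419.00 = COGS $13,132.44 + ending $1,286.56

COGS = $13,132.44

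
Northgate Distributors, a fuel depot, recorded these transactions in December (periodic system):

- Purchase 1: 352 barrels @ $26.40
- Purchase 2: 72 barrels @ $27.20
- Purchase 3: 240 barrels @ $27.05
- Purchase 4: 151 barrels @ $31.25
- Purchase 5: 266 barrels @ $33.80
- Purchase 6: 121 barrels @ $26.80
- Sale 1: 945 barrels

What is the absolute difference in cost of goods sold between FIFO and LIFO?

$1,054.80

FIFO COGS: 352 @ $26.40 + 72 @ $27.20 + 240 @ $27.05 + 151 @ $31.25 + 130 @ $33.80 = $26,855.95
LIFO COGS: 121 @ $26.80 + 266 @ $33.80 + 151 @ $31.25 + 240 @ $27.05 + 72 @ $27.20 + 95 @ $26.40 = $27,910.75
Difference = |$26,855.95 − $27,910.75| = $1,054.80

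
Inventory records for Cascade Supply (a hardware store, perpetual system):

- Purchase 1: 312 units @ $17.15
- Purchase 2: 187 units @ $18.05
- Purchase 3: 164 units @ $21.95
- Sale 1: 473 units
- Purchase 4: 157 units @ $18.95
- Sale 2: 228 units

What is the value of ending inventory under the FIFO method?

Sale 1 (473) [FIFO — oldest first]: 312 @ $17.15 + 161 @ $18.05 = $8,256.85
Sale 2 (228) [FIFO — oldest first]: 26 @ $18.05 + 164 @ $21.95 + 38 @ $18.95 = $4,789.20
Total COGS = $8,256.85 + $4,789.20 = $13,046.05
Ending inventory: 119 @ $18.95 = $2,255.05

Ending inventory = $2,255.05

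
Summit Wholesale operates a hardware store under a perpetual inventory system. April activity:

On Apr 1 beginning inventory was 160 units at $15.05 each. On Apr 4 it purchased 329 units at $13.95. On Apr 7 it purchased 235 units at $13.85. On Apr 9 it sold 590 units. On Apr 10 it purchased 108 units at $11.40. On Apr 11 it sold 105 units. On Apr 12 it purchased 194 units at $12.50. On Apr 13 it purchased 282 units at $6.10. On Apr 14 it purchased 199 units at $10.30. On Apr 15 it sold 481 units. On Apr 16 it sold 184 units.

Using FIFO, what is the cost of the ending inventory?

Apr 9, 590 sold [FIFO — oldest first]: 160 @ $15.05 + 329 @ $13.95 + 101 @ $13.85 = $8,396.40
Apr 11, 105 sold [FIFO — oldest first]: 105 @ $13.85 = $1,454.25
Apr 15, 481 sold [FIFO — oldest first]: 29 @ $13.85 + 108 @ $11.40 + 194 @ $12.50 + 150 @ $6.10 = $4,972.85
Apr 16, 184 sold [FIFO — oldest first]: 132 @ $6.10 + 52 @ $10.30 = $1,340.80
Total COGS = $8,396.40 + $1,454.25 + $4,972.85 + $1,340.80 = $16,164.30
Ending inventory: 147 @ $10.30 = $1,514.10
Check: goods available $17,678.40 = COGS $16,164.30 + ending $1,514.10

Ending inventory = $1,514.10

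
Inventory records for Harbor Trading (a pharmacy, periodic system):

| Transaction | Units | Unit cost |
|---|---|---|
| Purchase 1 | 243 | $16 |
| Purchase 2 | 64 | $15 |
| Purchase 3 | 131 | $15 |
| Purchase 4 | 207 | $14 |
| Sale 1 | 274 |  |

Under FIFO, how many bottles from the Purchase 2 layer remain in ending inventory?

33

Sale 1 (274) [FIFO — oldest first]: 243 @ $16 + 31 @ $15 = $4,353
Ending inventory: 33 @ $15 + 131 @ $15 + 207 @ $14 = $5,358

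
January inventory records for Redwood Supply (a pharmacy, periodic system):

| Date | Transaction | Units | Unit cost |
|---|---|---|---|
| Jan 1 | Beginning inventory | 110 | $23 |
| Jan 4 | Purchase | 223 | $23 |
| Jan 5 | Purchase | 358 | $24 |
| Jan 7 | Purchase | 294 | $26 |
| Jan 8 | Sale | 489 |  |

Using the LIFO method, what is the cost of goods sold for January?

COGS = $12,324

Jan 8, 489 sold [LIFO — newest first]: 294 @ $26 + 195 @ $24 = $12,324
Ending inventory: 110 @ $23 + 223 @ $23 + 163 @ $24 = $11,571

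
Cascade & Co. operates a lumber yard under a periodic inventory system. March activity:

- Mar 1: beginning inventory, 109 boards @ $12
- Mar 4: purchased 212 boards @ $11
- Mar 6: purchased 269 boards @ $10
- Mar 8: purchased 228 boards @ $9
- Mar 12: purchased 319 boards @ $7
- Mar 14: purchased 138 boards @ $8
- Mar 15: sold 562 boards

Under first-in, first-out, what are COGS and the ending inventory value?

COGS = $6,050; ending inventory = $5,669

Mar 15, 562 sold [FIFO — oldest first]: 109 @ $12 + 212 @ $11 + 241 @ $10 = $6,050
Ending inventory: 28 @ $10 + 228 @ $9 + 319 @ $7 + 138 @ $8 = $5,669
Check: goods available $11,719 = COGS $6,050 + ending $5,669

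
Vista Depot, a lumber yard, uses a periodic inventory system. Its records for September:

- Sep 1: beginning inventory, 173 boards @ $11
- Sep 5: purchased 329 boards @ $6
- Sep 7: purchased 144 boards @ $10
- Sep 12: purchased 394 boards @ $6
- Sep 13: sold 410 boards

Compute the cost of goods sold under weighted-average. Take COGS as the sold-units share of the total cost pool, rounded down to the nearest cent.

COGS = $3,028.08

Sep 13, sell 410: 410/1040 × $7,681.00 → $3,028.08
Ending inventory (cost pool remaining) = $4,652.92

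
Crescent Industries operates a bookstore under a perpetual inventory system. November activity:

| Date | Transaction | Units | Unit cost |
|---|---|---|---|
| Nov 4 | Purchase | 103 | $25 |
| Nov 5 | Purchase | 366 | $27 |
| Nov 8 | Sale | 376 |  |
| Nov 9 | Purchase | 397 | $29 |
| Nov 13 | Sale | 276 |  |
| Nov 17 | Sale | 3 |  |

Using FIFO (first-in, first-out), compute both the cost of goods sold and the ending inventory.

COGS = $17,851; ending inventory = $6,119

Nov 8, 376 sold [FIFO — oldest first]: 103 @ $25 + 273 @ $27 = $9,946
Nov 13, 276 sold [FIFO — oldest first]: 93 @ $27 + 183 @ $29 = $7,818
Nov 17, 3 sold [FIFO — oldest first]: 3 @ $29 = $87
Total COGS = $9,946 + $7,818 + $87 = $17,851
Ending inventory: 211 @ $29 = $6,119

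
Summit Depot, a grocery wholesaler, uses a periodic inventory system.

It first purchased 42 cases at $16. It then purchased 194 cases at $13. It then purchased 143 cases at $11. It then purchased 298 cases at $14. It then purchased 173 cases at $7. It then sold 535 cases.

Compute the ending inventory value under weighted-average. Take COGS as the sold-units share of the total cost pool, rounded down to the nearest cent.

Sale 1, sell 535: 535/850 × $10,150.00 → $6,388.52
Ending inventory (cost pool remaining) = $3,761.48

Ending inventory = $3,761.48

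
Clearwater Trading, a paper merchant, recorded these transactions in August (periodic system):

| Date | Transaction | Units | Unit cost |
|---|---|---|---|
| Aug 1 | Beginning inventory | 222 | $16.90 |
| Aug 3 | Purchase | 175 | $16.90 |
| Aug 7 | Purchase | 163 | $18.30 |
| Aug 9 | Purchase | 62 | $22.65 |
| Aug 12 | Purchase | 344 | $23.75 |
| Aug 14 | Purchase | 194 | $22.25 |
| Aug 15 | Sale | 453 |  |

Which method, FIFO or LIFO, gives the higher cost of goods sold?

LIFO

FIFO COGS: 222 @ $16.90 + 175 @ $16.90 + 56 @ $18.30 = $7,734.10
LIFO COGS: 194 @ $22.25 + 259 @ $23.75 = $10,467.75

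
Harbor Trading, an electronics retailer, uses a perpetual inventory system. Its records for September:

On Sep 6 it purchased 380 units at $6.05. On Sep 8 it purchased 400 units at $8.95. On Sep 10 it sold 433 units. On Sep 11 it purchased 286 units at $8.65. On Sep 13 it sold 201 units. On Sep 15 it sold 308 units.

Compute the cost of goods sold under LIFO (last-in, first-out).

Sep 10, 433 sold [LIFO — newest first]: 400 @ $8.95 + 33 @ $6.05 = $3,779.65
Sep 13, 201 sold [LIFO — newest first]: 201 @ $8.65 = $1,738.65
Sep 15, 308 sold [LIFO — newest first]: 85 @ $8.65 + 223 @ $6.05 = $2,084.40
Total COGS = $3,779.65 + $1,738.65 + $2,084.40 = $7,602.70
Ending inventory: 124 @ $6.05 = $750.20

COGS = $7,602.70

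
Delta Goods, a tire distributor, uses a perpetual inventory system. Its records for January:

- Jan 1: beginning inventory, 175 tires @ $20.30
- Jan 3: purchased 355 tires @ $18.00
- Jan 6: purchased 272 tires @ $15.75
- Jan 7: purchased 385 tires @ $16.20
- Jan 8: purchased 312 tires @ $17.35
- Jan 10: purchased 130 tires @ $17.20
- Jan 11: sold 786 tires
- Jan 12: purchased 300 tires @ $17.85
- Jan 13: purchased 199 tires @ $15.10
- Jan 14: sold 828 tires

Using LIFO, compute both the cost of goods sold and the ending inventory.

COGS = $26,818.10; ending inventory = $9,654.50

Jan 11, 786 sold [LIFO — newest first]: 130 @ $17.20 + 312 @ $17.35 + 344 @ $16.20 = $13,222.00
Jan 14, 828 sold [LIFO — newest first]: 199 @ $15.10 + 300 @ $17.85 + 41 @ $16.20 + 272 @ $15.75 + 16 @ $18.00 = $13,596.10
Total COGS = $13,222.00 + $13,596.10 = $26,818.10
Ending inventory: 175 @ $20.30 + 339 @ $18.00 = $9,654.50
Check: goods available $36,472.60 = COGS $26,818.10 + ending $9,654.50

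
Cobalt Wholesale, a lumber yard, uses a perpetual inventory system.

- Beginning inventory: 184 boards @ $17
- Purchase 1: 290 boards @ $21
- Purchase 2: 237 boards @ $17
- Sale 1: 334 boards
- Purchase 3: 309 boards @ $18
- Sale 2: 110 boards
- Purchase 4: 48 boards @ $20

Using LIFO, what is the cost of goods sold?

COGS = $8,046

Sale 1 (334) [LIFO — newest first]: 237 @ $17 + 97 @ $21 = $6,066
Sale 2 (110) [LIFO — newest first]: 110 @ $18 = $1,980
Total COGS = $6,066 + $1,980 = $8,046
Ending inventory: 184 @ $17 + 193 @ $21 + 199 @ $18 + 48 @ $20 = $11,723
Check: goods available $19,769 = COGS $8,046 + ending $11,723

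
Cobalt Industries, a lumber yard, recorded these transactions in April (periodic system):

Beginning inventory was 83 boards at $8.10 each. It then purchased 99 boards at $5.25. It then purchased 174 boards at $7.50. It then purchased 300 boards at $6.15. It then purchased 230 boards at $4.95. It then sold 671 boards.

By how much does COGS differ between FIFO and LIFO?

$375.30

FIFO COGS: 83 @ $8.10 + 99 @ $5.25 + 174 @ $7.50 + 300 @ $6.15 + 15 @ $4.95 = $4,416.30
LIFO COGS: 230 @ $4.95 + 300 @ $6.15 + 141 @ $7.50 = $4,041.00
Difference = |$4,416.30 − $4,041.00| = $375.30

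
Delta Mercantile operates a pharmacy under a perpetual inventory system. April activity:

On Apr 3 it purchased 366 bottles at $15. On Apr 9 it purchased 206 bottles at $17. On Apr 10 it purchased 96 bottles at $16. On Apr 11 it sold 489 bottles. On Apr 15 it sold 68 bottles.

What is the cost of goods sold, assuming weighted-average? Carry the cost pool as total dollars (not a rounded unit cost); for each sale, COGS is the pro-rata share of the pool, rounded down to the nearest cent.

COGS = $8,778.58

After Apr 3: 366 on hand, pool $5,490.00 (≈ $15.0000 each)
After Apr 9: 572 on hand, pool $8,992.00 (≈ $15.7203 each)
After Apr 10: 668 on hand, pool $10,528.00 (≈ $15.7605 each)
Apr 11, sell 489: 489/668 × $10,528.00 → $7,706.87
Apr 15, sell 68: 68/179 × $2,821.13 → $1,071.71
Total COGS = $7,706.87 + $1,071.71 = $8,778.58
Ending inventory (cost pool remaining) = $1,749.42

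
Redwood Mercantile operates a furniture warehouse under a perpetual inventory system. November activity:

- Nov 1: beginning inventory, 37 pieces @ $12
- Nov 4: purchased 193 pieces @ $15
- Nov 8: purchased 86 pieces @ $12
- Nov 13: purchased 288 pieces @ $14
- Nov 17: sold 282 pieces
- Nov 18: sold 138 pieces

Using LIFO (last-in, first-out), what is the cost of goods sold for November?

Nov 17, 282 sold [LIFO — newest first]: 282 @ $14 = $3,948
Nov 18, 138 sold [LIFO — newest first]: 6 @ $14 + 86 @ $12 + 46 @ $15 = $1,806
Total COGS = $3,948 + $1,806 = $5,754
Ending inventory: 37 @ $12 + 147 @ $15 = $2,649

COGS = $5,754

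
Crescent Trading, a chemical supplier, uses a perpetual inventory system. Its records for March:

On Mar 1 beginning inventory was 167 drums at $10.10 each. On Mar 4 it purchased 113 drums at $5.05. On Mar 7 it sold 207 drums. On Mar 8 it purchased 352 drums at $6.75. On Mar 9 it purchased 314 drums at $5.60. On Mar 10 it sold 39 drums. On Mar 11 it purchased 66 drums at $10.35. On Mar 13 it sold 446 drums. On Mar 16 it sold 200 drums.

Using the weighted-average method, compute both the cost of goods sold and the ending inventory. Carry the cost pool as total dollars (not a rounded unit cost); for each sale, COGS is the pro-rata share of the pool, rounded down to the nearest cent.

COGS = $6,266.99; ending inventory = $807.86

After Mar 1: 167 on hand, pool $1,686.70 (≈ $10.1000 each)
After Mar 4: 280 on hand, pool $2,257.35 (≈ $8.0620 each)
Mar 7, sell 207: 207/280 × $2,257.35 → $1,668.82
After Mar 8: 425 on hand, pool $2,964.53 (≈ $6.9754 each)
After Mar 9: 739 on hand, pool $4,722.93 (≈ $6.3910 each)
Mar 10, sell 39: 39/739 × $4,722.93 → $249.24
After Mar 11: 766 on hand, pool $5,156.79 (≈ $6.7321 each)
Mar 13, sell 446: 446/766 × $5,156.79 → $3,002.51
Mar 16, sell 200: 200/320 × $2,154.28 → $1,346.42
Total COGS = $1,668.82 + $249.24 + $3,002.51 + $1,346.42 = $6,266.99
Ending inventory (cost pool remaining) = $807.86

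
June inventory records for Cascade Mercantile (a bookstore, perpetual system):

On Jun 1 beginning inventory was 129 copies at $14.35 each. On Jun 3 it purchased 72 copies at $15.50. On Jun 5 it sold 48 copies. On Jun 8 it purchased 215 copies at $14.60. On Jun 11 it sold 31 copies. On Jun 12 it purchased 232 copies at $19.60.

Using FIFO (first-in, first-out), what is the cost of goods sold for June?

Jun 5, 48 sold [FIFO — oldest first]: 48 @ $14.35 = $688.80
Jun 11, 31 sold [FIFO — oldest first]: 31 @ $14.35 = $444.85
Total COGS = $688.80 + $444.85 = $1,133.65
Ending inventory: 50 @ $14.35 + 72 @ $15.50 + 215 @ $14.60 + 232 @ $19.60 = $9,519.70

COGS = $1,133.65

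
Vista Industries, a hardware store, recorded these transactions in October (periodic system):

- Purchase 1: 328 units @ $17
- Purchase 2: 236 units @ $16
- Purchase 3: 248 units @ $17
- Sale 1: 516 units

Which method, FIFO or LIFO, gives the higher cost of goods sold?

FIFO

FIFO COGS: 328 @ $17 + 188 @ $16 = $8,584
LIFO COGS: 248 @ $17 + 236 @ $16 + 32 @ $17 = $8,536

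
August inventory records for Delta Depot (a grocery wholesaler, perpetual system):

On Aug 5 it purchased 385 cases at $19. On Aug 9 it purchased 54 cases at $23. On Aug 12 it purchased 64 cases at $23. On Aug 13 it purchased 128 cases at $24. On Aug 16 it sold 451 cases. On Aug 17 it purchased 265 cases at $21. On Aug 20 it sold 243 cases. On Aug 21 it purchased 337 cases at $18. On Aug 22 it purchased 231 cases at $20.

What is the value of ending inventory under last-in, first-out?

Ending inventory = $14,568

Aug 16, 451 sold [LIFO — newest first]: 128 @ $24 + 64 @ $23 + 54 @ $23 + 205 @ $19 = $9,681
Aug 20, 243 sold [LIFO — newest first]: 243 @ $21 = $5,103
Total COGS = $9,681 + $5,103 = $14,784
Ending inventory: 180 @ $19 + 22 @ $21 + 337 @ $18 + 231 @ $20 = $14,568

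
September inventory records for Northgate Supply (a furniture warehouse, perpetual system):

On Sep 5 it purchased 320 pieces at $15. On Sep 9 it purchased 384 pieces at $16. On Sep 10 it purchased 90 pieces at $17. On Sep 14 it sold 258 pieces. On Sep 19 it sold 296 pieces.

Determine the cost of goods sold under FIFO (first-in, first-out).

COGS = $8,544

Sep 14, 258 sold [FIFO — oldest first]: 258 @ $15 = $3,870
Sep 19, 296 sold [FIFO — oldest first]: 62 @ $15 + 234 @ $16 = $4,674
Total COGS = $3,870 + $4,674 = $8,544
Ending inventory: 150 @ $16 + 90 @ $17 = $3,930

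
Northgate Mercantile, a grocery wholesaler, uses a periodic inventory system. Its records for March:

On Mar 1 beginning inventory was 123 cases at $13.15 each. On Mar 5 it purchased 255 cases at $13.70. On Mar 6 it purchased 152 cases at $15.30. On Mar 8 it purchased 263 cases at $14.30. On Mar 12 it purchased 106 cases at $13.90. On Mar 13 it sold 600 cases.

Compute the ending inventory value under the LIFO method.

Mar 13, 600 sold [LIFO — newest first]: 106 @ $13.90 + 263 @ $14.30 + 152 @ $15.30 + 79 @ $13.70 = $8,642.20
Ending inventory: 123 @ $13.15 + 176 @ $13.70 = $4,028.65

Ending inventory = $4,028.65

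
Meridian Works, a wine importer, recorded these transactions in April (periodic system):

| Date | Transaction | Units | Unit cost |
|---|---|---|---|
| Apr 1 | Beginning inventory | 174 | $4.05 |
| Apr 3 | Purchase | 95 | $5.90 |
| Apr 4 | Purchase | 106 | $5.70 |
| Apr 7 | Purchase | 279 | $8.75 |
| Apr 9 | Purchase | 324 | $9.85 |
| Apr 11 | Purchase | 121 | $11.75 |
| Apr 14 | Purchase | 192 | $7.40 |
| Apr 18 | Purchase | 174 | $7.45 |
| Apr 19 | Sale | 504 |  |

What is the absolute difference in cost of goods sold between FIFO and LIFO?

$1,308.15

FIFO COGS: 174 @ $4.05 + 95 @ $5.90 + 106 @ $5.70 + 129 @ $8.75 = $2,998.15
LIFO COGS: 174 @ $7.45 + 192 @ $7.40 + 121 @ $11.75 + 17 @ $9.85 = $4,306.30
Difference = |$2,998.15 − $4,306.30| = $1,308.15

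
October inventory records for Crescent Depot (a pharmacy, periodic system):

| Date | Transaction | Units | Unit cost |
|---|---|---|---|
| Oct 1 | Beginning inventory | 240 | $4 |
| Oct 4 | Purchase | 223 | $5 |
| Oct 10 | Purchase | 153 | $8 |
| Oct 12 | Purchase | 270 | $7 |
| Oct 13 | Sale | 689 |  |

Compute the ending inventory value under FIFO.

Ending inventory = $1,379

Oct 13, 689 sold [FIFO — oldest first]: 240 @ $4 + 223 @ $5 + 153 @ $8 + 73 @ $7 = $3,810
Ending inventory: 197 @ $7 = $1,379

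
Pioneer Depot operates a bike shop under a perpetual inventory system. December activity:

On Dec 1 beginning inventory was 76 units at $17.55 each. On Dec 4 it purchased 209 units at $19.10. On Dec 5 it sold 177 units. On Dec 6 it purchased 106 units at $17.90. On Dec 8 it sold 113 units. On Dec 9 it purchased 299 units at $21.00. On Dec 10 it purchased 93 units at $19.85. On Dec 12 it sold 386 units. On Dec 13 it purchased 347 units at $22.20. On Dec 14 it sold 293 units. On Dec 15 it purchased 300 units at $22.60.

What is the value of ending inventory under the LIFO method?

Dec 5, 177 sold [LIFO — newest first]: 177 @ $19.10 = $3,380.70
Dec 8, 113 sold [LIFO — newest first]: 106 @ $17.90 + 7 @ $19.10 = $2,031.10
Dec 12, 386 sold [LIFO — newest first]: 93 @ $19.85 + 293 @ $21.00 = $7,999.05
Dec 14, 293 sold [LIFO — newest first]: 293 @ $22.20 = $6,504.60
Total COGS = $3,380.70 + $2,031.10 + $7,999.05 + $6,504.60 = $19,915.45
Ending inventory: 76 @ $17.55 + 25 @ $19.10 + 6 @ $21.00 + 54 @ $22.20 + 300 @ $22.60 = $9,916.10
Check: goods available $29,831.55 = COGS $19,915.45 + ending $9,916.10

Ending inventory = $9,916.10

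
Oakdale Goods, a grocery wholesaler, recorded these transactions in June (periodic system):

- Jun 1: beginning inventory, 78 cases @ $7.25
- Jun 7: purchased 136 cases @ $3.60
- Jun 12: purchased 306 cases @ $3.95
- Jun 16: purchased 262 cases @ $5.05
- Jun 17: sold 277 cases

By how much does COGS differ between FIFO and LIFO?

$78.40

FIFO COGS: 78 @ $7.25 + 136 @ $3.60 + 63 @ $3.95 = $1,303.95
LIFO COGS: 262 @ $5.05 + 15 @ $3.95 = $1,382.35
Difference = |$1,303.95 − $1,382.35| = $78.40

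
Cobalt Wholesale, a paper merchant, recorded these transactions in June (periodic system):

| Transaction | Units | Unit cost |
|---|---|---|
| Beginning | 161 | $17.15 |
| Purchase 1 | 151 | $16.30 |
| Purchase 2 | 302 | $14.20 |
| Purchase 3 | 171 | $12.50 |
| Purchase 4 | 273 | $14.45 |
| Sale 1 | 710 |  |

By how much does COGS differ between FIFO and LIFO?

FIFO COGS: 161 @ $17.15 + 151 @ $16.30 + 302 @ $14.20 + 96 @ $12.50 = $10,710.85
LIFO COGS: 273 @ $14.45 + 171 @ $12.50 + 266 @ $14.20 = $9,859.55
Difference = |$10,710.85 − $9,859.55| = $851.30

$851.30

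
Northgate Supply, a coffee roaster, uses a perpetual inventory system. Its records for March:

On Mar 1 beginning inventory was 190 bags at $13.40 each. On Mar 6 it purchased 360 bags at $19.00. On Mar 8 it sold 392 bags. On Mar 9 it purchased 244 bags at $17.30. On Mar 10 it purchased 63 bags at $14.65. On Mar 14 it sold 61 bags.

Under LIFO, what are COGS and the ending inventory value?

Mar 8, 392 sold [LIFO — newest first]: 360 @ $19.00 + 32 @ $13.40 = $7,268.80
Mar 14, 61 sold [LIFO — newest first]: 61 @ $14.65 = $893.65
Total COGS = $7,268.80 + $893.65 = $8,162.45
Ending inventory: 158 @ $13.40 + 244 @ $17.30 + 2 @ $14.65 = $6,367.70
Check: goods available $14,530.15 = COGS $8,162.45 + ending $6,367.70

COGS = $8,162.45; ending inventory = $6,367.70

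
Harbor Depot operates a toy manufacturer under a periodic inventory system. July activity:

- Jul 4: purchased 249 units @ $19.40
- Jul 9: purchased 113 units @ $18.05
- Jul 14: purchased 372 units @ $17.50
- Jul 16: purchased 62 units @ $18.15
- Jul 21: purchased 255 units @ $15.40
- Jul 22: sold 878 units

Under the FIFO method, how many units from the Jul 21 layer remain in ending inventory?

Jul 22, 878 sold [FIFO — oldest first]: 249 @ $19.40 + 113 @ $18.05 + 372 @ $17.50 + 62 @ $18.15 + 82 @ $15.40 = $15,768.35
Ending inventory: 173 @ $15.40 = $2,664.20
Check: goods available $18,432.55 = COGS $15,768.35 + ending $2,664.20

173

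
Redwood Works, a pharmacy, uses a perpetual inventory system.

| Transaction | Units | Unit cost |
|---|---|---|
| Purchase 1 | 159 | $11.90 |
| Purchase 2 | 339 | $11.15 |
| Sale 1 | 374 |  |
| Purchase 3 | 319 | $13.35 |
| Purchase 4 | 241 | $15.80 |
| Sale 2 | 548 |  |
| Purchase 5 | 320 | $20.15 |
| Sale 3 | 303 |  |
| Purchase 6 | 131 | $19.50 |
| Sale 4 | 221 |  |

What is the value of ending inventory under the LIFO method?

Sale 1 (374) [LIFO — newest first]: 339 @ $11.15 + 35 @ $11.90 = $4,196.35
Sale 2 (548) [LIFO — newest first]: 241 @ $15.80 + 307 @ $13.35 = $7,906.25
Sale 3 (303) [LIFO — newest first]: 303 @ $20.15 = $6,105.45
Sale 4 (221) [LIFO — newest first]: 131 @ $19.50 + 17 @ $20.15 + 12 @ $13.35 + 61 @ $11.90 = $3,783.15
Total COGS = $4,196.35 + $7,906.25 + $6,105.45 + $3,783.15 = $21,991.20
Ending inventory: 63 @ $11.90 = $749.70

Ending inventory = $749.70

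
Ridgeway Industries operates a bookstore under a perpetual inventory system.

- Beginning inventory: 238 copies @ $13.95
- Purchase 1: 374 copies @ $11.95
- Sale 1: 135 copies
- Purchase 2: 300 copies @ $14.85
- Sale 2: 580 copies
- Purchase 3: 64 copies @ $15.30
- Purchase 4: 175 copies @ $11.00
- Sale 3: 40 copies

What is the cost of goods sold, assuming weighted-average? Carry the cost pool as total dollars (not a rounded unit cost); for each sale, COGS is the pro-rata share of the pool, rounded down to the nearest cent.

COGS = $10,086.88

After Beginning: 238 on hand, pool $3,320.10 (≈ $13.9500 each)
After Purchase 1: 612 on hand, pool $7,789.40 (≈ $12.7278 each)
Sale 1, sell 135: 135/612 × $7,789.40 → $1,718.25
After Purchase 2: 777 on hand, pool $10,526.15 (≈ $13.5472 each)
Sale 2, sell 580: 580/777 × $10,526.15 → $7,857.35
After Purchase 3: 261 on hand, pool $3,648.00 (≈ $13.9770 each)
After Purchase 4: 436 on hand, pool $5,573.00 (≈ $12.7821 each)
Sale 3, sell 40: 40/436 × $5,573.00 → $511.28
Total COGS = $1,718.25 + $7,857.35 + $511.28 = $10,086.88
Ending inventory (cost pool remaining) = $5,061.72
Check: goods available $15,148.60 = COGS $10,086.88 + ending $5,061.72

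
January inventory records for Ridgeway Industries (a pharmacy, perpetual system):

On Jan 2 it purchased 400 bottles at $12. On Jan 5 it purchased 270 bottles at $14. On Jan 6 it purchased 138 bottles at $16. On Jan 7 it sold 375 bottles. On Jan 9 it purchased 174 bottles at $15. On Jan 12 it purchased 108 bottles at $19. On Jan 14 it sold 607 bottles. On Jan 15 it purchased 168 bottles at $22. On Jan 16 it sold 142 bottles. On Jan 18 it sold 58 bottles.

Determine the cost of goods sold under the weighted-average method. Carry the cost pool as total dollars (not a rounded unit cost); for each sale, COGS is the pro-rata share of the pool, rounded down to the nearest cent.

COGS = $17,693.88

After Jan 2: 400 on hand, pool $4,800.00 (≈ $12.0000 each)
After Jan 5: 670 on hand, pool $8,580.00 (≈ $12.8060 each)
After Jan 6: 808 on hand, pool $10,788.00 (≈ $13.3515 each)
Jan 7, sell 375: 375/808 × $10,788.00 → $5,006.80
After Jan 9: 607 on hand, pool $8,391.20 (≈ $13.8241 each)
After Jan 12: 715 on hand, pool $10,443.20 (≈ $14.6059 each)
Jan 14, sell 607: 607/715 × $10,443.20 → $8,865.76
After Jan 15: 276 on hand, pool $5,273.44 (≈ $19.1067 each)
Jan 16, sell 142: 142/276 × $5,273.44 → $2,713.14
Jan 18, sell 58: 58/134 × $2,560.30 → $1,108.18
Total COGS = $5,006.80 + $8,865.76 + $2,713.14 + $1,108.18 = $17,693.88
Ending inventory (cost pool remaining) = $1,452.12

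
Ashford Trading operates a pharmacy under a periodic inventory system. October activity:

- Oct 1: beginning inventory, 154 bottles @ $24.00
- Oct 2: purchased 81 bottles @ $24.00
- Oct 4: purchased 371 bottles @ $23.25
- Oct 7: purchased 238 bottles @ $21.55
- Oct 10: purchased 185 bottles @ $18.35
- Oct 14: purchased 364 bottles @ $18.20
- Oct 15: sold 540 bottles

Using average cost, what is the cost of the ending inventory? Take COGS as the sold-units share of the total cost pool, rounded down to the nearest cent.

Ending inventory = $18,011.72

Oct 15, sell 540: 540/1393 × $29,414.20 → $11,402.48
Ending inventory (cost pool remaining) = $18,011.72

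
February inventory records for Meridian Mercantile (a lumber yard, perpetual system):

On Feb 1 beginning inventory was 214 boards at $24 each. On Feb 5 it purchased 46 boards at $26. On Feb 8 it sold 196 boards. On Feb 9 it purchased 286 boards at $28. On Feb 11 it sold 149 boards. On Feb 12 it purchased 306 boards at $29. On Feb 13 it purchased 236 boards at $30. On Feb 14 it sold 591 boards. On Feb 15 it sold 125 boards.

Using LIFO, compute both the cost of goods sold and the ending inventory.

Feb 8, 196 sold [LIFO — newest first]: 46 @ $26 + 150 @ $24 = $4,796
Feb 11, 149 sold [LIFO — newest first]: 149 @ $28 = $4,172
Feb 14, 591 sold [LIFO — newest first]: 236 @ $30 + 306 @ $29 + 49 @ $28 = $17,326
Feb 15, 125 sold [LIFO — newest first]: 88 @ $28 + 37 @ $24 = $3,352
Total COGS = $4,796 + $4,172 + $17,326 + $3,352 = $29,646
Ending inventory: 27 @ $24 = $648

COGS = $29,646; ending inventory = $648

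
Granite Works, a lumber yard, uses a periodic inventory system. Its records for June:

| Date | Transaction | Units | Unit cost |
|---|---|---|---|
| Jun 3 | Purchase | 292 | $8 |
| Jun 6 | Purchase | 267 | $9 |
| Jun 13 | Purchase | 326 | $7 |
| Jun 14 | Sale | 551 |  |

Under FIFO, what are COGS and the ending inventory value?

Jun 14, 551 sold [FIFO — oldest first]: 292 @ $8 + 259 @ $9 = $4,667
Ending inventory: 8 @ $9 + 326 @ $7 = $2,354

COGS = $4,667; ending inventory = $2,354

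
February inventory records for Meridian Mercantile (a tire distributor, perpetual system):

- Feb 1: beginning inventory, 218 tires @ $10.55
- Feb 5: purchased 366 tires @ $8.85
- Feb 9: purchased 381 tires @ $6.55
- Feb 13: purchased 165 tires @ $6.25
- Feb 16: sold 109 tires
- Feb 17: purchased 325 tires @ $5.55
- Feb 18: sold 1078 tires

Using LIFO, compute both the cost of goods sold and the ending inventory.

Feb 16, 109 sold [LIFO — newest first]: 109 @ $6.25 = $681.25
Feb 18, 1078 sold [LIFO — newest first]: 325 @ $5.55 + 56 @ $6.25 + 381 @ $6.55 + 316 @ $8.85 = $7,445.90
Total COGS = $681.25 + $7,445.90 = $8,127.15
Ending inventory: 218 @ $10.55 + 50 @ $8.85 = $2,742.40
Check: goods available $10,869.55 = COGS $8,127.15 + ending $2,742.40

COGS = $8,127.15; ending inventory = $2,742.40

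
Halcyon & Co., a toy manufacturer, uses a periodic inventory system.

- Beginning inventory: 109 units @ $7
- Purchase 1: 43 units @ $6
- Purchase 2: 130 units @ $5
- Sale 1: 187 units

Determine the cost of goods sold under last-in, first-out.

COGS = $1,006

Sale 1 (187) [LIFO — newest first]: 130 @ $5 + 43 @ $6 + 14 @ $7 = $1,006
Ending inventory: 95 @ $7 = $665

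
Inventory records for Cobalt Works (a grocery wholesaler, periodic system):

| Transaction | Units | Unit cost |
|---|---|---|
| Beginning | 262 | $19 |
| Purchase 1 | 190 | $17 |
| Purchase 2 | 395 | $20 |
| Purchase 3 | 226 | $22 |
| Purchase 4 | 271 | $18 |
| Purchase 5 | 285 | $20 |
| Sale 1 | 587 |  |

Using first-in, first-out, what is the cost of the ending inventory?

Ending inventory = $20,750

Sale 1 (587) [FIFO — oldest first]: 262 @ $19 + 190 @ $17 + 135 @ $20 = $10,908
Ending inventory: 260 @ $20 + 226 @ $22 + 271 @ $18 + 285 @ $20 = $20,750
Check: goods available $31,658 = COGS $10,908 + ending $20,750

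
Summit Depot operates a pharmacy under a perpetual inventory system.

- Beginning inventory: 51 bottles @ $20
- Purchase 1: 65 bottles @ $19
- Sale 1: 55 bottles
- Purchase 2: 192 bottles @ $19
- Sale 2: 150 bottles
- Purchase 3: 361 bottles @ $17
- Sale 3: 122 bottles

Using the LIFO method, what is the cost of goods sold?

COGS = $5,969

Sale 1 (55) [LIFO — newest first]: 55 @ $19 = $1,045
Sale 2 (150) [LIFO — newest first]: 150 @ $19 = $2,850
Sale 3 (122) [LIFO — newest first]: 122 @ $17 = $2,074
Total COGS = $1,045 + $2,850 + $2,074 = $5,969
Ending inventory: 51 @ $20 + 10 @ $19 + 42 @ $19 + 239 @ $17 = $6,071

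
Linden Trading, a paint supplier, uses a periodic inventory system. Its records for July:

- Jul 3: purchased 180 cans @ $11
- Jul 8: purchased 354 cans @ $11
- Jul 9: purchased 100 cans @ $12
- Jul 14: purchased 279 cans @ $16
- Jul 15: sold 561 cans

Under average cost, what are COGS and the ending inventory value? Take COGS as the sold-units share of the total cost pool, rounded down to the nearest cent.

Jul 15, sell 561: 561/913 × $11,538.00 → $7,089.61
Ending inventory (cost pool remaining) = $4,448.39
Check: goods available $11,538.00 = COGS $7,089.61 + ending $4,448.39

COGS = $7,089.61; ending inventory = $4,448.39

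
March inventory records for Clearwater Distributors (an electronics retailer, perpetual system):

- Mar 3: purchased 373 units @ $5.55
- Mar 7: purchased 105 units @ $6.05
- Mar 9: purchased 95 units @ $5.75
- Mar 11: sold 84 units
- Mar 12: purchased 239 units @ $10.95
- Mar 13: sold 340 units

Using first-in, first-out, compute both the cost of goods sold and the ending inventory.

COGS = $2,378.70; ending inventory = $3,490.00

Mar 11, 84 sold [FIFO — oldest first]: 84 @ $5.55 = $466.20
Mar 13, 340 sold [FIFO — oldest first]: 289 @ $5.55 + 51 @ $6.05 = $1,912.50
Total COGS = $466.20 + $1,912.50 = $2,378.70
Ending inventory: 54 @ $6.05 + 95 @ $5.75 + 239 @ $10.95 = $3,490.00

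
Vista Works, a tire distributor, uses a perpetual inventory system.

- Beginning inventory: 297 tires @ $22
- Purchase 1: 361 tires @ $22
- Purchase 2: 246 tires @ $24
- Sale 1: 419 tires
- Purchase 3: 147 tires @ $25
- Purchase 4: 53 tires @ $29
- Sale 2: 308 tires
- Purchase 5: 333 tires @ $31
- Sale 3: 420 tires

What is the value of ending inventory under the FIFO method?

Ending inventory = $8,990

Sale 1 (419) [FIFO — oldest first]: 297 @ $22 + 122 @ $22 = $9,218
Sale 2 (308) [FIFO — oldest first]: 239 @ $22 + 69 @ $24 = $6,914
Sale 3 (420) [FIFO — oldest first]: 177 @ $24 + 147 @ $25 + 53 @ $29 + 43 @ $31 = $10,793
Total COGS = $9,218 + $6,914 + $10,793 = $26,925
Ending inventory: 290 @ $31 = $8,990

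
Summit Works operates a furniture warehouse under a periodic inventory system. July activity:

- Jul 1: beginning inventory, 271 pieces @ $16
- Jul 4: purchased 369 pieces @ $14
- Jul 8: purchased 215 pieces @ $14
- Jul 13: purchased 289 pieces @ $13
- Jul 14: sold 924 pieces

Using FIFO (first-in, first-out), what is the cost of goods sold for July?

Jul 14, 924 sold [FIFO — oldest first]: 271 @ $16 + 369 @ $14 + 215 @ $14 + 69 @ $13 = $13,409
Ending inventory: 220 @ $13 = $2,860

COGS = $13,409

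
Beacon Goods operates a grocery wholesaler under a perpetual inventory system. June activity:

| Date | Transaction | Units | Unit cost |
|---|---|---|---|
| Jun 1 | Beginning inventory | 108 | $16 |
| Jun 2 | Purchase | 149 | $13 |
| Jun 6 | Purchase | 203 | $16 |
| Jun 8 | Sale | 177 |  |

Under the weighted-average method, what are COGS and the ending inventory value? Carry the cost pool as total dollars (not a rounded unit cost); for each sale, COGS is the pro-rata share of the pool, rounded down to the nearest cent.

After Jun 1: 108 on hand, pool $1,728.00 (≈ $16.0000 each)
After Jun 2: 257 on hand, pool $3,665.00 (≈ $14.2607 each)
After Jun 6: 460 on hand, pool $6,913.00 (≈ $15.0283 each)
Jun 8, sell 177: 177/460 × $6,913.00 → $2,660.00
Ending inventory (cost pool remaining) = $4,253.00
Check: goods available $6,913.00 = COGS $2,660.00 + ending $4,253.00

COGS = $2,660.00; ending inventory = $4,253.00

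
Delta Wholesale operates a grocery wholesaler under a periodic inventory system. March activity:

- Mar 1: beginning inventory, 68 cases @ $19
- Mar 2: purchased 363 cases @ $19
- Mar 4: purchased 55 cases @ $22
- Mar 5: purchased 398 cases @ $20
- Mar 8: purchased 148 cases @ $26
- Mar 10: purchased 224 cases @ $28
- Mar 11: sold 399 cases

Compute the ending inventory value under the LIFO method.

Ending inventory = $16,819

Mar 11, 399 sold [LIFO — newest first]: 224 @ $28 + 148 @ $26 + 27 @ $20 = $10,660
Ending inventory: 68 @ $19 + 363 @ $19 + 55 @ $22 + 371 @ $20 = $16,819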